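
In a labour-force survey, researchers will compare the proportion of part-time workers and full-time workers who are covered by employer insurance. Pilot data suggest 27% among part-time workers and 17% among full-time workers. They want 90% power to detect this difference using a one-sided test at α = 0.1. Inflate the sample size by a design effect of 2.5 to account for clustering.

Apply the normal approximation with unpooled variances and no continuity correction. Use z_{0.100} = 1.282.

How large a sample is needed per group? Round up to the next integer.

n = 556 per group

n = (z_α + z_β)² · [p₁(1−p₁) + p₂(1−p₂)] / (p₁ − p₂)²
  = (1.282 + 1.282)² · (0.27·0.73 + 0.17·0.83) / (0.10)²
  = (2.564)² · (0.1971 + 0.1411) / 0.0100
  = 6.5741 · 0.3382 / 0.0100
  = 222.34
Design effect: 2.5 × 222.34 = 555.84.
Round up → n = 556 per group.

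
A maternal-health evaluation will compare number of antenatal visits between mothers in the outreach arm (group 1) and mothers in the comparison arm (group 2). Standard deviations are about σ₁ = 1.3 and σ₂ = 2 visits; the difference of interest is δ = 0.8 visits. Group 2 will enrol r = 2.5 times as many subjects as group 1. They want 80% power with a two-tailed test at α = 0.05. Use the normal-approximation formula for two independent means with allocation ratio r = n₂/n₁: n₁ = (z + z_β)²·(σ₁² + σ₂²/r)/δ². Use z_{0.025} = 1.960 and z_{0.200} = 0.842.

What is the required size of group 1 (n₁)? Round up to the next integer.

n₁ = (z_{α/2} + z_β)² · (σ₁² + σ₂²/r) / δ²
   = (1.960 + 0.842)² · (1.3² + 2²/2.5) / 0.8²
   = 7.8512 · (1.69 + 1.6) / 0.64
   = 7.8512 · 3.29 / 0.64
   = 40.36
Round up → n₁ = 41; n₂ = r·n₁ = 2.5 × 41 = 103.

n₁ = 41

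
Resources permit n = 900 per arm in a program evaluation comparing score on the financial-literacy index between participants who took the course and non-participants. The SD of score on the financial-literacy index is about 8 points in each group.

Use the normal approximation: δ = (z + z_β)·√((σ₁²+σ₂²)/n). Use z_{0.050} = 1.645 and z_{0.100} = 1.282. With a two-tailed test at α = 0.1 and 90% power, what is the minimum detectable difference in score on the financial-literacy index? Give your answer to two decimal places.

δ = (z_{α/2} + z_β) · √((σ₁²+σ₂²)/n)
  = (1.645 + 1.282) · √(128/900)
  = 2.927 · √0.14222
  = 2.927 · 0.3771
  = 1.1038

Minimum detectable difference ≈ 1.10 points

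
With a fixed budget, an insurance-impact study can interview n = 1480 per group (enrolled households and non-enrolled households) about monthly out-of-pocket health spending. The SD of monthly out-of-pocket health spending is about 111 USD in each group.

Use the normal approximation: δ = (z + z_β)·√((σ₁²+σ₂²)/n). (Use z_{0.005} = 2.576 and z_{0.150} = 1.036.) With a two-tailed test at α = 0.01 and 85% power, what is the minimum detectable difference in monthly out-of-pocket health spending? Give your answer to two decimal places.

δ = (z_{α/2} + z_β) · √((σ₁²+σ₂²)/n)
  = (2.576 + 1.036) · √(24642/1480)
  = 3.612 · √16.65
  = 3.612 · 4.0804
  = 14.7386

Minimum detectable difference ≈ 14.74 USD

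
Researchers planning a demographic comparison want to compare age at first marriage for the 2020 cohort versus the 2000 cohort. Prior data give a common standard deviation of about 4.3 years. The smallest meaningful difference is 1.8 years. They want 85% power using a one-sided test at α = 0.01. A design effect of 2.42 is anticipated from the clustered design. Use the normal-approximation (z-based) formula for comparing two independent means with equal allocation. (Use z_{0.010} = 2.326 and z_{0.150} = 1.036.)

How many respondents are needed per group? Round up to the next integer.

n = 313 per group

n = (z_α + z_β)² · (σ₁² + σ₂²) / δ²
  = (2.326 + 1.036)² · (2·4.3² = 36.98) / 1.8²
  = 11.3030 · 36.98 / 3.24
  = 129.01
Design effect: 2.42 × 129.01 = 312.20.
Round up → n = 313 per group.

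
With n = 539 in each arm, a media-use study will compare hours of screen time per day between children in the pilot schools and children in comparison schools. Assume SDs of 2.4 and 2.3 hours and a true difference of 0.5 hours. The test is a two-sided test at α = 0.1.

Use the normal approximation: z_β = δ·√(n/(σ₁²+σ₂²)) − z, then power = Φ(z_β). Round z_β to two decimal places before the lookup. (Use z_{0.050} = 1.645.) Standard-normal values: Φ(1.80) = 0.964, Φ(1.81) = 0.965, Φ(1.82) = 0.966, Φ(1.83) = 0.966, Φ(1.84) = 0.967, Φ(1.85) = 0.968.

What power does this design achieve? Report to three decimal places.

z_β = δ·√(n/(σ₁²+σ₂²)) − z_{α/2}
    = 0.5 · √(539/11.05) − 1.645
    = 0.5 · 6.98414 − 1.645
    = 3.4921 − 1.645 = 1.8471 → 1.85
Power = Φ(1.85) = 0.968.

Power ≈ 0.968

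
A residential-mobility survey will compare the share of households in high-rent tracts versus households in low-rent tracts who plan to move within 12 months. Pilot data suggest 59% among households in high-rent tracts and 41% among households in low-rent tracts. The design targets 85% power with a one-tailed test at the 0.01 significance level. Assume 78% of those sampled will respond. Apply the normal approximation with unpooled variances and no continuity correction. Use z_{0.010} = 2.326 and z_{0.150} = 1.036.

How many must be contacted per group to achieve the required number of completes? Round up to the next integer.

n = (z_α + z_β)² · [p₁(1−p₁) + p₂(1−p₂)] / (p₁ − p₂)²
  = (2.326 + 1.036)² · (0.59·0.41 + 0.41·0.59) / (0.18)²
  = (3.362)² · (0.2419 + 0.2419) / 0.0324
  = 11.3030 · 0.4838 / 0.0324
  = 168.78
Adjust for 78% response: 168.78 / 0.78 = 216.38.
Round up → n = 217 per group.

n = 217 per group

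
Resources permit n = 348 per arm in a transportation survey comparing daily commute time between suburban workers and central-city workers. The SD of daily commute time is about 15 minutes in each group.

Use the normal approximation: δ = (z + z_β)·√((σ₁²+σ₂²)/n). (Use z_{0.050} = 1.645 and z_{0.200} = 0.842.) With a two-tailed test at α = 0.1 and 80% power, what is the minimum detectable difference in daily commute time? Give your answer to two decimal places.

δ = (z_{α/2} + z_β) · √((σ₁²+σ₂²)/n)
  = (1.645 + 0.842) · √(450/348)
  = 2.487 · √1.2931
  = 2.487 · 1.1371
  = 2.8281

Minimum detectable difference ≈ 2.83 minutes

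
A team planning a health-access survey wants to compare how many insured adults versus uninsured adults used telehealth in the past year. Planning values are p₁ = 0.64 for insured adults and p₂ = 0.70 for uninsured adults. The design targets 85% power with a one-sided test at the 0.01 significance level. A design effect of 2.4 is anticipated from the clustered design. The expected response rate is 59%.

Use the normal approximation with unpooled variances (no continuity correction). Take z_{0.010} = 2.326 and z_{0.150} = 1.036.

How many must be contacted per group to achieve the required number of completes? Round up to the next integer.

n = (z_α + z_β)² · [p₁(1−p₁) + p₂(1−p₂)] / (p₁ − p₂)²
  = (2.326 + 1.036)² · (0.64·0.36 + 0.70·0.30) / (-0.06)²
  = (3.362)² · (0.2304 + 0.2100) / 0.0036
  = 11.3030 · 0.4404 / 0.0036
  = 1382.74
Design effect: 2.4 × 1382.74 = 3318.57.
Adjust for 59% response: 3318.57 / 0.59 = 5624.70.
Round up → n = 5625 per group.

n = 5625 per group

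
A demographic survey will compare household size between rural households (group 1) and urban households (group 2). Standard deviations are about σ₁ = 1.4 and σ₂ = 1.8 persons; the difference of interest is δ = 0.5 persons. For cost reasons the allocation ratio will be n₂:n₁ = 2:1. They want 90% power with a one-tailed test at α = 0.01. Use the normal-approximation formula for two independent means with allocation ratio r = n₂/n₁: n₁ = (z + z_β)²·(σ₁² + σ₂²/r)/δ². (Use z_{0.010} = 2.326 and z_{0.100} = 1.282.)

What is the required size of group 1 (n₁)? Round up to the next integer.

n₁ = 187

n₁ = (z_α + z_β)² · (σ₁² + σ₂²/r) / δ²
   = (2.326 + 1.282)² · (1.4² + 1.8²/2) / 0.5²
   = 13.0177 · (1.96 + 1.62) / 0.25
   = 13.0177 · 3.58 / 0.25
   = 186.41
Round up → n₁ = 187; n₂ = r·n₁ = 2 × 187 = 374.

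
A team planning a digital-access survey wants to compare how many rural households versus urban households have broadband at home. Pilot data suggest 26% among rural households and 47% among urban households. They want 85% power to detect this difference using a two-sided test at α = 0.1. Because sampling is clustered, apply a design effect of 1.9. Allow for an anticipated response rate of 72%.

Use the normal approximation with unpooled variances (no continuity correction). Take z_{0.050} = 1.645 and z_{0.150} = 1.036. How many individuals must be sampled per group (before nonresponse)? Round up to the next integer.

n = (z_{α/2} + z_β)² · [p₁(1−p₁) + p₂(1−p₂)] / (p₁ − p₂)²
  = (1.645 + 1.036)² · (0.26·0.74 + 0.47·0.53) / (-0.21)²
  = (2.681)² · (0.1924 + 0.2491) / 0.0441
  = 7.1878 · 0.4415 / 0.0441
  = 71.96
Design effect: 1.9 × 71.96 = 136.72.
Adjust for 72% response: 136.72 / 0.72 = 189.89.
Round up → n = 190 per group.

n = 190 per group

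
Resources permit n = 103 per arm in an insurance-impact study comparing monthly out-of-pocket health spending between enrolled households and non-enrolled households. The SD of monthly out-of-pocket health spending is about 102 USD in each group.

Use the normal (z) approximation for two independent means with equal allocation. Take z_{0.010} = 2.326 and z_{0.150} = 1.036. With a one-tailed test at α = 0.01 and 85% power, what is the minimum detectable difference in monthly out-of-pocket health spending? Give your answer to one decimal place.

δ = (z_α + z_β) · √((σ₁²+σ₂²)/n)
  = (2.326 + 1.036) · √(20808/103)
  = 3.362 · √202.0194
  = 3.362 · 14.2134
  = 47.7853

Minimum detectable difference ≈ 47.8 USD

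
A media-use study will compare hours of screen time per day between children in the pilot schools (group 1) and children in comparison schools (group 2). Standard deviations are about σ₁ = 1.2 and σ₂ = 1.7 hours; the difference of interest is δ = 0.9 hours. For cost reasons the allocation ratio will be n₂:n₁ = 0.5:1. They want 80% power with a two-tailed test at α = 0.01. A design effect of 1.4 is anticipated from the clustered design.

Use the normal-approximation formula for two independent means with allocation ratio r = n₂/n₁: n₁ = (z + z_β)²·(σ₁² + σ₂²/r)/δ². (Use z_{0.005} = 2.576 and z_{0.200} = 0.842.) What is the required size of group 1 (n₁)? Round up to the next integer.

n₁ = 146

n₁ = (z_{α/2} + z_β)² · (σ₁² + σ₂²/r) / δ²
   = (2.576 + 0.842)² · (1.2² + 1.7²/0.5) / 0.9²
   = 11.6827 · (1.44 + 5.78) / 0.81
   = 11.6827 · 7.22 / 0.81
   = 104.13
Design effect: 1.4 × 104.13 = 145.79.
Round up → n₁ = 146; n₂ = r·n₁ = 0.5 × 146 = 73.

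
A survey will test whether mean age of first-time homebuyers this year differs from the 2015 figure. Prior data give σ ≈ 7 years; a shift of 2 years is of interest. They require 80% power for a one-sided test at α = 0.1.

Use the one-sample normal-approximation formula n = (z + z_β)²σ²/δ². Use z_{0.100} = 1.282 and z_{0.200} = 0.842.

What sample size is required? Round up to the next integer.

n = 56

n = (z_α + z_β)² · σ² / δ²
  = (1.282 + 0.842)² · 7² / 2²
  = 4.5114 · 49 / 4
  = 55.26
Round up → n = 56.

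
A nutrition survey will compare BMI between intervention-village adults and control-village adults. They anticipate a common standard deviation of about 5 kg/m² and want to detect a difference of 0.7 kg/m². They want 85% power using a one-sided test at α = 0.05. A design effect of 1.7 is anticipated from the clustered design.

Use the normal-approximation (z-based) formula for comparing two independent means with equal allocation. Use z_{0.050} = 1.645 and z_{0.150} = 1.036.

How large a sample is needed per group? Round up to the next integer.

n = 1247 per group

n = (z_α + z_β)² · (σ₁² + σ₂²) / δ²
  = (1.645 + 1.036)² · (2·5² = 50) / 0.7²
  = 7.1878 · 50 / 0.49
  = 733.45
Design effect: 1.7 × 733.45 = 1246.86.
Round up → n = 1247 per group.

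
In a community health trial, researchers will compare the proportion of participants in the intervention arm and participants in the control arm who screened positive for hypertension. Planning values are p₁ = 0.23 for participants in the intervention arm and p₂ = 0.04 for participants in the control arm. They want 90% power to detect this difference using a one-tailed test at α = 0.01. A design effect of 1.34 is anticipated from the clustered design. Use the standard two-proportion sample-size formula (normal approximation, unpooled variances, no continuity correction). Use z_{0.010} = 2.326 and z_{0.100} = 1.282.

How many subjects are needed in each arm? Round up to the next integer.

n = (z_α + z_β)² · [p₁(1−p₁) + p₂(1−p₂)] / (p₁ − p₂)²
  = (2.326 + 1.282)² · (0.23·0.77 + 0.04·0.96) / (0.19)²
  = (3.608)² · (0.1771 + 0.0384) / 0.0361
  = 13.0177 · 0.2155 / 0.0361
  = 77.71
Design effect: 1.34 × 77.71 = 104.13.
Round up → n = 105 per group.

n = 105 per group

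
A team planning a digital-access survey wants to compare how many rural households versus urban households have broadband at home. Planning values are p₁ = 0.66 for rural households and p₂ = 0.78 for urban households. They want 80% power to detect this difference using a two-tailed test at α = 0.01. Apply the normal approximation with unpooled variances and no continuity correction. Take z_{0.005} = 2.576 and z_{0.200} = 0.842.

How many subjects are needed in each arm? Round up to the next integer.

n = (z_{α/2} + z_β)² · [p₁(1−p₁) + p₂(1−p₂)] / (p₁ − p₂)²
  = (2.576 + 0.842)² · (0.66·0.34 + 0.78·0.22) / (-0.12)²
  = (3.418)² · (0.2244 + 0.1716) / 0.0144
  = 11.6827 · 0.3960 / 0.0144
  = 321.27
Round up → n = 322 per group.

n = 322 per group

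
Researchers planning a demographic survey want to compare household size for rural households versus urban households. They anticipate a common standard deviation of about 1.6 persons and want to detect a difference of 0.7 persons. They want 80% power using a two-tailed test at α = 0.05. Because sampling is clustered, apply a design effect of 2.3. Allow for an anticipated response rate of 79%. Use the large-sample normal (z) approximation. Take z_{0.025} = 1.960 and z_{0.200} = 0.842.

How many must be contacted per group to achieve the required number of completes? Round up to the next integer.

n = (z_{α/2} + z_β)² · (σ₁² + σ₂²) / δ²
  = (1.960 + 0.842)² · (2·1.6² = 5.12) / 0.7²
  = 7.8512 · 5.12 / 0.49
  = 82.04
Design effect: 2.3 × 82.04 = 188.69.
Adjust for 79% response: 188.69 / 0.79 = 238.84.
Round up → n = 239 per group.

n = 239 per group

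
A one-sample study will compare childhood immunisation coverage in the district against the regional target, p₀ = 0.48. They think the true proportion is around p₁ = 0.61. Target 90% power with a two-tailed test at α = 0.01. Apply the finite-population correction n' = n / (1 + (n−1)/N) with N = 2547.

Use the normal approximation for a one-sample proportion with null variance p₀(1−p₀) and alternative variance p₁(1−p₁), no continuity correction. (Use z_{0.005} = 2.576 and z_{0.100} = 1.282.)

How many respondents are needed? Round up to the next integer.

n = 200

n = [z_{α/2}·√(p₀q₀) + z_β·√(p₁q₁)]² / (p₁ − p₀)²
  = [2.576·√(0.48·0.52) + 1.282·√(0.61·0.39)]² / (0.13)²
  = [2.576·0.4996 + 1.282·0.4877]² / 0.0169
  = [1.9123]² / 0.0169
  = 216.38
Finite-population correction (N = 2547): 216.38 / (1 + (216.38 − 1)/2547) = 199.51.
Round up → n = 200.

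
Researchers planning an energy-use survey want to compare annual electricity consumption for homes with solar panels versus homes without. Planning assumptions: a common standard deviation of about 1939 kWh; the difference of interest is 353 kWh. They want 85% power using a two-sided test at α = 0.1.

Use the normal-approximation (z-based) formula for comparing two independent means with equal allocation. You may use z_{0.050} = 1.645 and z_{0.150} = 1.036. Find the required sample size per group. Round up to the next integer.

n = 434 per group

n = (z_{α/2} + z_β)² · (σ₁² + σ₂²) / δ²
  = (1.645 + 1.036)² · (2·1939² = 7519442) / 353²
  = 7.1878 · 7519442 / 124609
  = 433.74
Round up → n = 434 per group.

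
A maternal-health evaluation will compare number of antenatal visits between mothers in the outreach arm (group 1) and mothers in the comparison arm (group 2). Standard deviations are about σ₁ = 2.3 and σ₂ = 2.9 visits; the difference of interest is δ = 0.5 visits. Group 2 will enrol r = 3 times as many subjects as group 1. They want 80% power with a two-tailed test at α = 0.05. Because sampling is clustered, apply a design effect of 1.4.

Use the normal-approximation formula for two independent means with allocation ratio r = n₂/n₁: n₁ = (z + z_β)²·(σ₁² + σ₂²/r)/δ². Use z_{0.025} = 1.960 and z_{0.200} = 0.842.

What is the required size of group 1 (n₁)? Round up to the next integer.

n₁ = 356

n₁ = (z_{α/2} + z_β)² · (σ₁² + σ₂²/r) / δ²
   = (1.960 + 0.842)² · (2.3² + 2.9²/3) / 0.5²
   = 7.8512 · (5.29 + 2.8033) / 0.25
   = 7.8512 · 8.0933 / 0.25
   = 254.17
Design effect: 1.4 × 254.17 = 355.84.
Round up → n₁ = 356; n₂ = r·n₁ = 3 × 356 = 1068.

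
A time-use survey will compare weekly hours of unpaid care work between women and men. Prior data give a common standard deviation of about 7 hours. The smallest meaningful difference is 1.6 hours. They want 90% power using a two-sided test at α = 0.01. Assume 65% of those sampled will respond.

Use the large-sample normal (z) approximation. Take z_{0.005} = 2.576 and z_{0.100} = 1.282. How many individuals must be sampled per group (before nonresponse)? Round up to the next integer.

n = (z_{α/2} + z_β)² · (σ₁² + σ₂²) / δ²
  = (2.576 + 1.282)² · (2·7² = 98) / 1.6²
  = 14.8842 · 98 / 2.56
  = 569.78
Adjust for 65% response: 569.78 / 0.65 = 876.59.
Round up → n = 877 per group.

n = 877 per group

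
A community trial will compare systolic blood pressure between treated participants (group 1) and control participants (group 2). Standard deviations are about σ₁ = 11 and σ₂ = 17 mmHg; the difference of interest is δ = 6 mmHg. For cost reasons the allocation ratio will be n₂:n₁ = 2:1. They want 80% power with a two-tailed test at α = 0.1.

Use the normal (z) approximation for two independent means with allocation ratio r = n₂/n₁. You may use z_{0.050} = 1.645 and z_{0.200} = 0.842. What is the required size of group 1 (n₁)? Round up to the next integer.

n₁ = (z_{α/2} + z_β)² · (σ₁² + σ₂²/r) / δ²
   = (1.645 + 0.842)² · (11² + 17²/2) / 6²
   = 6.1852 · (121 + 144.5) / 36
   = 6.1852 · 265.5 / 36
   = 45.62
Round up → n₁ = 46; n₂ = r·n₁ = 2 × 46 = 92.

n₁ = 46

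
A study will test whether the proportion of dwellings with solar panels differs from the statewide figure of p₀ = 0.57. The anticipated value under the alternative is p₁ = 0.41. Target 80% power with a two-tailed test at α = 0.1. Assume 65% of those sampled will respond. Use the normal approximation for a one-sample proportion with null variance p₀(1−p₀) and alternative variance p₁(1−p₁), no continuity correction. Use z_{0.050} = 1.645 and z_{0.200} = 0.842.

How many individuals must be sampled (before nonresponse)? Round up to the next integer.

n = [z_{α/2}·√(p₀q₀) + z_β·√(p₁q₁)]² / (p₁ − p₀)²
  = [1.645·√(0.57·0.43) + 0.842·√(0.41·0.59)]² / (-0.16)²
  = [1.645·0.4951 + 0.842·0.4918]² / 0.0256
  = [1.2285]² / 0.0256
  = 58.96
Adjust for 65% response: 58.96 / 0.65 = 90.70.
Round up → n = 91.

n = 91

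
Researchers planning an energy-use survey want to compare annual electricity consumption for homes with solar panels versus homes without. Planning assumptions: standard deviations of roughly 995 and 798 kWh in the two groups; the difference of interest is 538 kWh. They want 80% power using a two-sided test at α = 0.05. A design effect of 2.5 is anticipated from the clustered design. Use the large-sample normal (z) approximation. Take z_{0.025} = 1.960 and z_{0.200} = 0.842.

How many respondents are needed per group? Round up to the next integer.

n = (z_{α/2} + z_β)² · (σ₁² + σ₂²) / δ²
  = (1.960 + 0.842)² · (995² + 798² = 1626829) / 538²
  = 7.8512 · 1626829 / 289444
  = 44.13
Design effect: 2.5 × 44.13 = 110.32.
Round up → n = 111 per group.

n = 111 per group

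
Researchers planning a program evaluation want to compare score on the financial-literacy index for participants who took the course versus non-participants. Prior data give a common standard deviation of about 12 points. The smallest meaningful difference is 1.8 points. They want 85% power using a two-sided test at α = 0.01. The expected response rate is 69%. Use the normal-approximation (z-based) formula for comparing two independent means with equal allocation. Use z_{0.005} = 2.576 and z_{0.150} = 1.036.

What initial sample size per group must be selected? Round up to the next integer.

n = 1681 per group

n = (z_{α/2} + z_β)² · (σ₁² + σ₂²) / δ²
  = (2.576 + 1.036)² · (2·12² = 288) / 1.8²
  = 13.0465 · 288 / 3.24
  = 1159.69
Adjust for 69% response: 1159.69 / 0.69 = 1680.71.
Round up → n = 1681 per group.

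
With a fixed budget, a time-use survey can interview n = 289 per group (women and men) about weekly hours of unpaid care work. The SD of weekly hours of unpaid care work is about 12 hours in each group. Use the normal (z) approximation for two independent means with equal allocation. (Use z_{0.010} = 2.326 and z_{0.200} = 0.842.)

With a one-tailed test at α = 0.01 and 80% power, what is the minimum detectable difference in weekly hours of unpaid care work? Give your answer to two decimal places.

Minimum detectable difference ≈ 3.16 hours

δ = (z_α + z_β) · √((σ₁²+σ₂²)/n)
  = (2.326 + 0.842) · √(288/289)
  = 3.168 · √0.99654
  = 3.168 · 0.9983
  = 3.1625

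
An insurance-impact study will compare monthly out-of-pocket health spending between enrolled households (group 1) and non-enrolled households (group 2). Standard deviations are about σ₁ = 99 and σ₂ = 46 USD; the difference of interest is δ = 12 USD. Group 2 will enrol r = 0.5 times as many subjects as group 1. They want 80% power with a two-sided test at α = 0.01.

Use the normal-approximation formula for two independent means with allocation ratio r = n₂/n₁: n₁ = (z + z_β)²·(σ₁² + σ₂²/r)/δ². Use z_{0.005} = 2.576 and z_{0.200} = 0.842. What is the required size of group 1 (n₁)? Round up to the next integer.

n₁ = 1139

n₁ = (z_{α/2} + z_β)² · (σ₁² + σ₂²/r) / δ²
   = (2.576 + 0.842)² · (99² + 46²/0.5) / 12²
   = 11.6827 · (9801 + 4232) / 144
   = 11.6827 · 14033 / 144
   = 1138.50
Round up → n₁ = 1139; n₂ = r·n₁ = 0.5 × 1139 = 570.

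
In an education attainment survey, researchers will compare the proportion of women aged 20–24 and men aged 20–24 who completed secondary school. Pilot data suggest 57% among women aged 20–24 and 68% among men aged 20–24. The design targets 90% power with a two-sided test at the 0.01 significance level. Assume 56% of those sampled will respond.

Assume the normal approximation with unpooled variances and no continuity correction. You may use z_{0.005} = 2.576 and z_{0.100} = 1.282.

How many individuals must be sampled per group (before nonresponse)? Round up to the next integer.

n = (z_{α/2} + z_β)² · [p₁(1−p₁) + p₂(1−p₂)] / (p₁ − p₂)²
  = (2.576 + 1.282)² · (0.57·0.43 + 0.68·0.32) / (-0.11)²
  = (3.858)² · (0.2451 + 0.2176) / 0.0121
  = 14.8842 · 0.4627 / 0.0121
  = 569.17
Adjust for 56% response: 569.17 / 0.56 = 1016.37.
Round up → n = 1017 per group.

n = 1017 per group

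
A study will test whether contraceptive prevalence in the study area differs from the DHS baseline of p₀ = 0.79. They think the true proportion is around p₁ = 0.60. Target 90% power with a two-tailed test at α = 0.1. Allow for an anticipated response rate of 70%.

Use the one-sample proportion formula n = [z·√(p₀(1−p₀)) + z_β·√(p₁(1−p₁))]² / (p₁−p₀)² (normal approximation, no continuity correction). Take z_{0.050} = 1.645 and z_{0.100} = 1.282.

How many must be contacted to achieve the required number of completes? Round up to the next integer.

n = [z_{α/2}·√(p₀q₀) + z_β·√(p₁q₁)]² / (p₁ − p₀)²
  = [1.645·√(0.79·0.21) + 1.282·√(0.60·0.40)]² / (-0.19)²
  = [1.645·0.4073 + 1.282·0.4899]² / 0.0361
  = [1.2981]² / 0.0361
  = 46.68
Adjust for 70% response: 46.68 / 0.70 = 66.68.
Round up → n = 67.

n = 67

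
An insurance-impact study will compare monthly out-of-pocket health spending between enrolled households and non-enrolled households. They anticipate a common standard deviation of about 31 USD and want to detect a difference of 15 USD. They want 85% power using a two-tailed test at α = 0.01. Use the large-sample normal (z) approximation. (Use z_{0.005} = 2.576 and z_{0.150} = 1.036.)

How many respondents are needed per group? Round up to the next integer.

n = (z_{α/2} + z_β)² · (σ₁² + σ₂²) / δ²
  = (2.576 + 1.036)² · (2·31² = 1922) / 15²
  = 13.0465 · 1922 / 225
  = 111.45
Round up → n = 112 per group.

n = 112 per group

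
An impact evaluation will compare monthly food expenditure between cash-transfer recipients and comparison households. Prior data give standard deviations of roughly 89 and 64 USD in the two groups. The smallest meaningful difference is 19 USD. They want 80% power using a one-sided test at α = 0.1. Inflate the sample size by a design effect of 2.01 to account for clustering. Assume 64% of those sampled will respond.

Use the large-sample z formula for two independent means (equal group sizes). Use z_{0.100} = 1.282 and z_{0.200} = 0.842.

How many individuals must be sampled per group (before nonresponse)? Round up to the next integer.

n = (z_α + z_β)² · (σ₁² + σ₂²) / δ²
  = (1.282 + 0.842)² · (89² + 64² = 12017) / 19²
  = 4.5114 · 12017 / 361
  = 150.18
Design effect: 2.01 × 150.18 = 301.85.
Adjust for 64% response: 301.85 / 0.64 = 471.64.
Round up → n = 472 per group.

n = 472 per group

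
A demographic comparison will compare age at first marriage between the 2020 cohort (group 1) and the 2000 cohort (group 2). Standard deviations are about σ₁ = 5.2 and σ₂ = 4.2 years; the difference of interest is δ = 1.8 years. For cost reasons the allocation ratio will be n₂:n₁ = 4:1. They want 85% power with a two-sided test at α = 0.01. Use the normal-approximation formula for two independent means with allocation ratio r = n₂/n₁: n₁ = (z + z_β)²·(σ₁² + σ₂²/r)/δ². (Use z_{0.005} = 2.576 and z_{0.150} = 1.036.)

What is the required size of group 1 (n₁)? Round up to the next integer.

n₁ = 127

n₁ = (z_{α/2} + z_β)² · (σ₁² + σ₂²/r) / δ²
   = (2.576 + 1.036)² · (5.2² + 4.2²/4) / 1.8²
   = 13.0465 · (27.04 + 4.41) / 3.24
   = 13.0465 · 31.45 / 3.24
   = 126.64
Round up → n₁ = 127; n₂ = r·n₁ = 4 × 127 = 508.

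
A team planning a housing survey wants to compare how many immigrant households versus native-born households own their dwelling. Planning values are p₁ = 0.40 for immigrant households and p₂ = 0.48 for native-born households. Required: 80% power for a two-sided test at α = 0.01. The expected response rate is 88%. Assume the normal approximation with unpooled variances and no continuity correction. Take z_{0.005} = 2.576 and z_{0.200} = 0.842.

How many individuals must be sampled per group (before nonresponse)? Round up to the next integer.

n = 1016 per group

n = (z_{α/2} + z_β)² · [p₁(1−p₁) + p₂(1−p₂)] / (p₁ − p₂)²
  = (2.576 + 0.842)² · (0.40·0.60 + 0.48·0.52) / (-0.08)²
  = (3.418)² · (0.2400 + 0.2496) / 0.0064
  = 11.6827 · 0.4896 / 0.0064
  = 893.73
Adjust for 88% response: 893.73 / 0.88 = 1015.60.
Round up → n = 1016 per group.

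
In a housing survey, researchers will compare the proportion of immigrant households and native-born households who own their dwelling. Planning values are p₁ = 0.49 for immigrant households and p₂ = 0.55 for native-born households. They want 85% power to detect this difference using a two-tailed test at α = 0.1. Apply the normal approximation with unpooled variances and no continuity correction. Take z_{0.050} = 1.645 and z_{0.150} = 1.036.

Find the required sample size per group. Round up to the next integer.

n = 994 per group

n = (z_{α/2} + z_β)² · [p₁(1−p₁) + p₂(1−p₂)] / (p₁ − p₂)²
  = (1.645 + 1.036)² · (0.49·0.51 + 0.55·0.45) / (-0.06)²
  = (2.681)² · (0.2499 + 0.2475) / 0.0036
  = 7.1878 · 0.4974 / 0.0036
  = 993.11
Round up → n = 994 per group.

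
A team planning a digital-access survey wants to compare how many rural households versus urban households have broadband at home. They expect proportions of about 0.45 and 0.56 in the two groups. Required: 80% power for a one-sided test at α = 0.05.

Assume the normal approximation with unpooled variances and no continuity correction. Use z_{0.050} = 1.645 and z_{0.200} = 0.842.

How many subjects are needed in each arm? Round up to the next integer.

n = (z_α + z_β)² · [p₁(1−p₁) + p₂(1−p₂)] / (p₁ − p₂)²
  = (1.645 + 0.842)² · (0.45·0.55 + 0.56·0.44) / (-0.11)²
  = (2.487)² · (0.2475 + 0.2464) / 0.0121
  = 6.1852 · 0.4939 / 0.0121
  = 252.47
Round up → n = 253 per group.

n = 253 per group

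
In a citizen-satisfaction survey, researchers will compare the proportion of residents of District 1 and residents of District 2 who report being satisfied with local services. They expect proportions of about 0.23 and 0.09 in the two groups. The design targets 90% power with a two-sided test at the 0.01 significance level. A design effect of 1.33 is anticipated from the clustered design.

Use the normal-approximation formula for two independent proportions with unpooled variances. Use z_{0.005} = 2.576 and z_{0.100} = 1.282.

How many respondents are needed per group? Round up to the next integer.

n = (z_{α/2} + z_β)² · [p₁(1−p₁) + p₂(1−p₂)] / (p₁ − p₂)²
  = (2.576 + 1.282)² · (0.23·0.77 + 0.09·0.91) / (0.14)²
  = (3.858)² · (0.1771 + 0.0819) / 0.0196
  = 14.8842 · 0.2590 / 0.0196
  = 196.68
Design effect: 1.33 × 196.68 = 261.59.
Round up → n = 262 per group.

n = 262 per group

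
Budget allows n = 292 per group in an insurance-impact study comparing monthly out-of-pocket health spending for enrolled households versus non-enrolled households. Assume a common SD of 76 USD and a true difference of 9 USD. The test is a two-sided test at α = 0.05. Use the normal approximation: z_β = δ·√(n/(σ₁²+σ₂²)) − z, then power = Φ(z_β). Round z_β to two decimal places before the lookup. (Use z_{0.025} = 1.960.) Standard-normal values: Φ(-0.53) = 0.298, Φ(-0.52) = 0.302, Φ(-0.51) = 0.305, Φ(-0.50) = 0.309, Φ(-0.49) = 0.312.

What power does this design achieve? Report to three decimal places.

z_β = δ·√(n/(σ₁²+σ₂²)) − z_{α/2}
    = 9 · √(292/11552) − 1.960
    = 9 · 0.15899 − 1.960
    = 1.4309 − 1.960 = -0.5291 → -0.53
Power = Φ(-0.53) = 0.298.

Power ≈ 0.298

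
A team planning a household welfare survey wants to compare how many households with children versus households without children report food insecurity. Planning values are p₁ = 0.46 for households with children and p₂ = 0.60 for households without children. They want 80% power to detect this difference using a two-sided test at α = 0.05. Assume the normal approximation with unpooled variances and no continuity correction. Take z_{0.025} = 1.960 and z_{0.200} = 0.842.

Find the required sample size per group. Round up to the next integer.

n = 196 per group

n = (z_{α/2} + z_β)² · [p₁(1−p₁) + p₂(1−p₂)] / (p₁ − p₂)²
  = (1.960 + 0.842)² · (0.46·0.54 + 0.60·0.40) / (-0.14)²
  = (2.802)² · (0.2484 + 0.2400) / 0.0196
  = 7.8512 · 0.4884 / 0.0196
  = 195.64
Round up → n = 196 per group.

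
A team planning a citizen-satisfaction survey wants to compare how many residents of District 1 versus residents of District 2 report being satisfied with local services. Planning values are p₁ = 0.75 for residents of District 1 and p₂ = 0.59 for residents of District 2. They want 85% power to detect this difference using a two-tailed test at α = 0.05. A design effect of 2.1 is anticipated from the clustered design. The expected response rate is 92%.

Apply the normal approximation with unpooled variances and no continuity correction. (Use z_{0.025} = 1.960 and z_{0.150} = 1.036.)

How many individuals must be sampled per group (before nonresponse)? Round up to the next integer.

n = (z_{α/2} + z_β)² · [p₁(1−p₁) + p₂(1−p₂)] / (p₁ − p₂)²
  = (1.960 + 1.036)² · (0.75·0.25 + 0.59·0.41) / (0.16)²
  = (2.996)² · (0.1875 + 0.2419) / 0.0256
  = 8.9760 · 0.4294 / 0.0256
  = 150.56
Design effect: 2.1 × 150.56 = 316.17.
Adjust for 92% response: 316.17 / 0.92 = 343.67.
Round up → n = 344 per group.

n = 344 per group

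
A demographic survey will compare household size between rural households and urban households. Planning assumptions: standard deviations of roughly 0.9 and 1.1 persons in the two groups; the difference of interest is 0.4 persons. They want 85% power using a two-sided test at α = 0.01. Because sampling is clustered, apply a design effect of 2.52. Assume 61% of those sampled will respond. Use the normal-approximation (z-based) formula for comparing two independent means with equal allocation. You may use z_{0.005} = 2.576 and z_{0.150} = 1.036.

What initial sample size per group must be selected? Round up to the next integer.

n = (z_{α/2} + z_β)² · (σ₁² + σ₂²) / δ²
  = (2.576 + 1.036)² · (0.9² + 1.1² = 2.02) / 0.4²
  = 13.0465 · 2.02 / 0.16
  = 164.71
Design effect: 2.52 × 164.71 = 415.08.
Adjust for 61% response: 415.08 / 0.61 = 680.45.
Round up → n = 681 per group.

n = 681 per group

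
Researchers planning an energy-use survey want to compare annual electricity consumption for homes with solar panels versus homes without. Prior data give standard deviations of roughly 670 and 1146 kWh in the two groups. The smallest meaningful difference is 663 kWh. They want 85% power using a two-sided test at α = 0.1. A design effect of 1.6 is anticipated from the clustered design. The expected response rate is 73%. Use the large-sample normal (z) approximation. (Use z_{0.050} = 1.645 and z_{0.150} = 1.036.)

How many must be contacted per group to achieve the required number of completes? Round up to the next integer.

n = 64 per group

n = (z_{α/2} + z_β)² · (σ₁² + σ₂²) / δ²
  = (1.645 + 1.036)² · (670² + 1146² = 1762216) / 663²
  = 7.1878 · 1762216 / 439569
  = 28.82
Design effect: 1.6 × 28.82 = 46.10.
Adjust for 73% response: 46.10 / 0.73 = 63.16.
Round up → n = 64 per group.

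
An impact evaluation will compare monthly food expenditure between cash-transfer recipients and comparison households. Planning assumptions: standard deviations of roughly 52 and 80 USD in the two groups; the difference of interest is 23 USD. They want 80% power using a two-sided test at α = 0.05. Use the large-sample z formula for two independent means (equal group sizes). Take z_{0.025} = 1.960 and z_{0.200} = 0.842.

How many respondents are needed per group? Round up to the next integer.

n = 136 per group

n = (z_{α/2} + z_β)² · (σ₁² + σ₂²) / δ²
  = (1.960 + 0.842)² · (52² + 80² = 9104) / 23²
  = 7.8512 · 9104 / 529
  = 135.12
Round up → n = 136 per group.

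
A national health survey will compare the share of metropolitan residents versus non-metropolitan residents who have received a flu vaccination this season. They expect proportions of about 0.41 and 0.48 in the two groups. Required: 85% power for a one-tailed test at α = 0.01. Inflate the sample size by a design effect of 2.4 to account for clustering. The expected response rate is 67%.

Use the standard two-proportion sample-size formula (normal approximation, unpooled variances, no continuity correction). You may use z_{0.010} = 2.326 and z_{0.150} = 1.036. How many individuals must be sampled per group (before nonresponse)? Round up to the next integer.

n = (z_α + z_β)² · [p₁(1−p₁) + p₂(1−p₂)] / (p₁ − p₂)²
  = (2.326 + 1.036)² · (0.41·0.59 + 0.48·0.52) / (-0.07)²
  = (3.362)² · (0.2419 + 0.2496) / 0.0049
  = 11.3030 · 0.4915 / 0.0049
  = 1133.76
Design effect: 2.4 × 1133.76 = 2721.03.
Adjust for 67% response: 2721.03 / 0.67 = 4061.25.
Round up → n = 4062 per group.

n = 4062 per group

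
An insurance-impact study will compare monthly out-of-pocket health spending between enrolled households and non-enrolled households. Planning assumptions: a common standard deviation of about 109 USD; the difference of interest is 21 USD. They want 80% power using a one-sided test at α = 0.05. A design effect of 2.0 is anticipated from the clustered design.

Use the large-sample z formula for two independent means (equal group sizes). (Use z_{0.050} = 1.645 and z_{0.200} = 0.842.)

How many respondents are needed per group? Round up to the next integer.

n = (z_α + z_β)² · (σ₁² + σ₂²) / δ²
  = (1.645 + 0.842)² · (2·109² = 23762) / 21²
  = 6.1852 · 23762 / 441
  = 333.27
Design effect: 2.0 × 333.27 = 666.54.
Round up → n = 667 per group.

n = 667 per group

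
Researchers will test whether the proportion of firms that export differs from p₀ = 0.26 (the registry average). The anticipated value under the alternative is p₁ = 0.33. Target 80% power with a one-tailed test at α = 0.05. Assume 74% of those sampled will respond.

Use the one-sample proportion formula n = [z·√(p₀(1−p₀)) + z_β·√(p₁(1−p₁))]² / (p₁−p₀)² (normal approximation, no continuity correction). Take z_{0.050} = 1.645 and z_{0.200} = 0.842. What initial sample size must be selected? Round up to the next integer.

n = 345

n = [z_α·√(p₀q₀) + z_β·√(p₁q₁)]² / (p₁ − p₀)²
  = [1.645·√(0.26·0.74) + 0.842·√(0.33·0.67)]² / (0.07)²
  = [1.645·0.4386 + 0.842·0.4702]² / 0.0049
  = [1.1175]² / 0.0049
  = 254.85
Adjust for 74% response: 254.85 / 0.74 = 344.39.
Round up → n = 345.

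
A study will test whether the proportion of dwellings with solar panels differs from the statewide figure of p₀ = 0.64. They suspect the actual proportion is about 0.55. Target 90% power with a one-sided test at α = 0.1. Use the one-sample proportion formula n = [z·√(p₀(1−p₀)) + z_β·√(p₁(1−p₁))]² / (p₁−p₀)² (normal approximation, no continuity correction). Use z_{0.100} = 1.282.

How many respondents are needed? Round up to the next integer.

n = 194

n = [z_α·√(p₀q₀) + z_β·√(p₁q₁)]² / (p₁ − p₀)²
  = [1.282·√(0.64·0.36) + 1.282·√(0.55·0.45)]² / (-0.09)²
  = [1.282·0.4800 + 1.282·0.4975]² / 0.0081
  = [1.2531]² / 0.0081
  = 193.87
Round up → n = 194.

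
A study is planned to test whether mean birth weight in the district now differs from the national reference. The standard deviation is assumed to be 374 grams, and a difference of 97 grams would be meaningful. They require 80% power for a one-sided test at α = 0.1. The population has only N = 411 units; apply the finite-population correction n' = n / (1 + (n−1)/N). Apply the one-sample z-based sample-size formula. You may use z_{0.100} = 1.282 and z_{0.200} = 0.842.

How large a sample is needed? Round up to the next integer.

n = 58

n = (z_α + z_β)² · σ² / δ²
  = (1.282 + 0.842)² · 374² / 97²
  = 4.5114 · 139876 / 9409
  = 67.07
Finite-population correction (N = 411): 67.07 / (1 + (67.07 − 1)/411) = 57.78.
Round up → n = 58.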